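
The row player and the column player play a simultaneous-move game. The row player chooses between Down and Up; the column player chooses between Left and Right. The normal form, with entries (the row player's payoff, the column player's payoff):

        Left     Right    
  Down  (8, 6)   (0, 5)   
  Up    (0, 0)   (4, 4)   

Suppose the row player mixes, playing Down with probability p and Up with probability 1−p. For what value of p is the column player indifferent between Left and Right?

The column player's indifference between Left and Right determines the row player's mixing probability p:
  the column player's payoff to Left: p·6 + (1−p)·0 = 6p
  the column player's payoff to Right: p·5 + (1−p)·4 = p + 4
  6p = p + 4  ⇒  5p = 4  ⇒  p = 4/5.

p = 4/5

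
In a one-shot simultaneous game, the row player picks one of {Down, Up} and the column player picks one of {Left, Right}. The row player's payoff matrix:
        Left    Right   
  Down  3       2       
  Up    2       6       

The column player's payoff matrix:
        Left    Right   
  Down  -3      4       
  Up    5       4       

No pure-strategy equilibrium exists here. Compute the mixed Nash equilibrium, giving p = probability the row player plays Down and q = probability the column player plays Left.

The column player's indifference between Left and Right determines the row player's mixing probability p:
  the column player's expected payoff from Left: p·(-3) + (1−p)·5 = -8p + 5
  the column player's expected payoff from Right: p·4 + (1−p)·4 = 4
  -8p + 5 = 4  ⇒  -8p = -1  ⇒  p = 1/8.
Set the row player's expected payoff from Down equal to that from Up:
  the row player's expected payoff from Down: q·3 + (1−q)·2 = q + 2
  the row player's expected payoff from Up: q·2 + (1−q)·6 = -4q + 6
  q + 2 = -4q + 6  ⇒  5q = 4  ⇒  q = 4/5.

p = 1/8, q = 4/5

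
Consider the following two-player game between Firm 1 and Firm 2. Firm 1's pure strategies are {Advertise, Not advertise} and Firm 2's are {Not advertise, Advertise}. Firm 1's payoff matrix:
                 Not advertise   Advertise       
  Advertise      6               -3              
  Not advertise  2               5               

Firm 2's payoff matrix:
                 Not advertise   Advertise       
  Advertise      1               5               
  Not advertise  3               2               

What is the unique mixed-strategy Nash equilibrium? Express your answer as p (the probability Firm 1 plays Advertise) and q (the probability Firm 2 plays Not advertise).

In a mixed equilibrium Firm 2 is indifferent between Not advertise and Advertise; this condition fixes p.
  Firm 2's payoff to Not advertise: p·1 + (1−p)·3 = -2p + 3
  Firm 2's payoff to Advertise: p·5 + (1−p)·2 = 3p + 2
  -2p + 3 = 3p + 2  ⇒  -5p = -1  ⇒  p = 1/5.
In a mixed equilibrium Firm 1 is indifferent between Advertise and Not advertise; this condition fixes q.
  Firm 1's expected payoff from Advertise: q·6 + (1−q)·(-3) = 9q - 3
  Firm 1's expected payoff from Not advertise: q·2 + (1−q)·5 = -3q + 5
  9q - 3 = -3q + 5  ⇒  12q = 8  ⇒  q = 2/3.

p = 1/5, q = 2/3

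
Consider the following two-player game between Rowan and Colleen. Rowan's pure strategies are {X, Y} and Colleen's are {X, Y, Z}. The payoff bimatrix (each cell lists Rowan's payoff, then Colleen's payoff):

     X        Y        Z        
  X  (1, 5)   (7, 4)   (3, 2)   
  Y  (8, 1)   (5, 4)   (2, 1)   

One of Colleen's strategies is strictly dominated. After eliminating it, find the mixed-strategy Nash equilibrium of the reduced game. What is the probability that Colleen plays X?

Colleen's strategy Z is strictly dominated by Y: 4 > 2 and 4 > 1. Eliminate Z.
Rowan's indifference between X and Y determines Colleen's mixing probability q:
  Rowan's payoff from X: q·1 + (1−q)·7 = -6q + 7
  Rowan's payoff from Y: q·8 + (1−q)·5 = 3q + 5
  -6q + 7 = 3q + 5  ⇒  -9q = -2  ⇒  q = 2/9.

q = 2/9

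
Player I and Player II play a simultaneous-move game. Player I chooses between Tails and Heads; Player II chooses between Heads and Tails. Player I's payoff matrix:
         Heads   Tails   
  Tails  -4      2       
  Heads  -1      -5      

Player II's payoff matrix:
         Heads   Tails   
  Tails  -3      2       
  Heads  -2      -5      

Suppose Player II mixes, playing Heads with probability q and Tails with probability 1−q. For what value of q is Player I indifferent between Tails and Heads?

q = 7/10

For Player I to be willing to mix, Player I must be indifferent between Tails and Heads, which pins down Player II's mix.
  Player I's expected payoff from Tails: q·(-4) + (1−q)·2 = -6q + 2
  Player I's expected payoff from Heads: q·(-1) + (1−q)·(-5) = 4q - 5
  -6q + 2 = 4q - 5  ⇒  -10q = -7  ⇒  q = 7/10.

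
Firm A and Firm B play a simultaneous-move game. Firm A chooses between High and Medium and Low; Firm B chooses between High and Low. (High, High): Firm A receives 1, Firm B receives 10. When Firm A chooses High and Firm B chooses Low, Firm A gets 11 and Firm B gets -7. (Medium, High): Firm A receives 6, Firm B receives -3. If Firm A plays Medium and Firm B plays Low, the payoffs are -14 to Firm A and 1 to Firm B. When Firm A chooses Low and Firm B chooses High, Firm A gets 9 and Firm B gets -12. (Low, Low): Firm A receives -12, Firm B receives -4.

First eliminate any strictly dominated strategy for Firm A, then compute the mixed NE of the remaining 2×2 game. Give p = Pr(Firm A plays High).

Firm A's strategy Medium is strictly dominated by Low: 9 > 6 and -12 > -14. Eliminate Medium.
Firm B's indifference between High and Low determines Firm A's mixing probability p:
  Firm B's payoff from High: p·10 + (1−p)·(-12) = 22p - 12
  Firm B's payoff from Low: p·(-7) + (1−p)·(-4) = -3p - 4
  22p - 12 = -3p - 4  ⇒  25p = 8  ⇒  p = 8/25.

p = 8/25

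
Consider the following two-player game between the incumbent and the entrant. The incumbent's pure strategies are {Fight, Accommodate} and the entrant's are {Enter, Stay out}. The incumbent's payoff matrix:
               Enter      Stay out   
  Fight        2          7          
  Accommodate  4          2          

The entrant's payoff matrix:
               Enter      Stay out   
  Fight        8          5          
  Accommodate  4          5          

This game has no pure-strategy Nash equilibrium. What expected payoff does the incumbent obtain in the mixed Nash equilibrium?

The entrant's mix must leave the incumbent indifferent between Fight and Accommodate.
  the incumbent's payoff from Fight: q·2 + (1−q)·7 = -5q + 7
  the incumbent's payoff from Accommodate: q·4 + (1−q)·2 = 2q + 2
  -5q + 7 = 2q + 2  ⇒  -7q = -5  ⇒  q = 5/7.
At equilibrium the incumbent is indifferent across rows, so the incumbent's payoff equals the payoff from Fight: (5/7)·2 + (2/7)·7 = 24/7.

24/7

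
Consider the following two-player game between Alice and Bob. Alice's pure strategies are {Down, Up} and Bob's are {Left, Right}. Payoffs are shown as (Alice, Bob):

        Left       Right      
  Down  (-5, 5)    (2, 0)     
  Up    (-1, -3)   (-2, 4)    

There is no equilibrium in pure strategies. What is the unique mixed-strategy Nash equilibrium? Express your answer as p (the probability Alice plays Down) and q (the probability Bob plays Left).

Alice's mix must leave Bob indifferent between Left and Right.
  Bob's payoff from Left: p·5 + (1−p)·(-3) = 8p - 3
  Bob's payoff from Right: p·0 + (1−p)·4 = -4p + 4
  8p - 3 = -4p + 4  ⇒  12p = 7  ⇒  p = 7/12.
For Alice to be willing to mix, Alice must be indifferent between Down and Up, which pins down Bob's mix.
  Alice's payoff to Down: q·(-5) + (1−q)·2 = -7q + 2
  Alice's payoff to Up: q·(-1) + (1−q)·(-2) = q - 2
  -7q + 2 = q - 2  ⇒  -8q = -4  ⇒  q = 1/2.

p = 7/12, q = 1/2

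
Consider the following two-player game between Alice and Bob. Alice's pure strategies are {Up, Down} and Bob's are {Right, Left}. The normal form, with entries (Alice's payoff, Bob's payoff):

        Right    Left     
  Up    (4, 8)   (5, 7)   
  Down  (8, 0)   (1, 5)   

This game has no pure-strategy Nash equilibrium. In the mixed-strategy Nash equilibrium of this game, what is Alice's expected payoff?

In a mixed equilibrium Alice is indifferent between Up and Down; this condition fixes q.
  Alice's payoff to Up: q·4 + (1−q)·5 = -q + 5
  Alice's payoff to Down: q·8 + (1−q)·1 = 7q + 1
  -q + 5 = 7q + 1  ⇒  -8q = -4  ⇒  q = 1/2.
At equilibrium Alice is indifferent across rows, so Alice's payoff equals the payoff from Up: (1/2)·4 + (1/2)·5 = 9/2.

9/2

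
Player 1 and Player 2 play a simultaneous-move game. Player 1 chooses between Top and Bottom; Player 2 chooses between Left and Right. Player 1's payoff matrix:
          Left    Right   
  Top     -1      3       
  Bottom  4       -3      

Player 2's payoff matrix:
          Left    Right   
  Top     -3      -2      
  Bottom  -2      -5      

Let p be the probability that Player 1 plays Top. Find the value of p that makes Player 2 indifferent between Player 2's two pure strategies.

Player 1's mix must leave Player 2 indifferent between Left and Right.
  Player 2's payoff from Left: p·(-3) + (1−p)·(-2) = -p - 2
  Player 2's payoff from Right: p·(-2) + (1−p)·(-5) = 3p - 5
  -p - 2 = 3p - 5  ⇒  -4p = -3  ⇒  p = 3/4.

p = 3/4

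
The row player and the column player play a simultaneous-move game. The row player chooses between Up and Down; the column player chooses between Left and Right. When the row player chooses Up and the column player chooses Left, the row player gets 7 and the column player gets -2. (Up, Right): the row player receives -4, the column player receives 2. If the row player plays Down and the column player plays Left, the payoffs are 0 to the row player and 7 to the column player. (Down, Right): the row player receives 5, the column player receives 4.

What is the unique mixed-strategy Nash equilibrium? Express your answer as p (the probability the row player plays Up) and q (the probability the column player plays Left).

The column player's indifference between Left and Right determines the row player's mixing probability p:
  the column player's payoff to Left: p·(-2) + (1−p)·7 = -9p + 7
  the column player's payoff to Right: p·2 + (1−p)·4 = -2p + 4
  -9p + 7 = -2p + 4  ⇒  -7p = -3  ⇒  p = 3/7.
The row player's indifference between Up and Down determines the column player's mixing probability q:
  the row player's expected payoff from Up: q·7 + (1−q)·(-4) = 11q - 4
  the row player's expected payoff from Down: q·0 + (1−q)·5 = -5q + 5
  11q - 4 = -5q + 5  ⇒  16q = 9  ⇒  q = 9/16.

p = 3/7, q = 9/16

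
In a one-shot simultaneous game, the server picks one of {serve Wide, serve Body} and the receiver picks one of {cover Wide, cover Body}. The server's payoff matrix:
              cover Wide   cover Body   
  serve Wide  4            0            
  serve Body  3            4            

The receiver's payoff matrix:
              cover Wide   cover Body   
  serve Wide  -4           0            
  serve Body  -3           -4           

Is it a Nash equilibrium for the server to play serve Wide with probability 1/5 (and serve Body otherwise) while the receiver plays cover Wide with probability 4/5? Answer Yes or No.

Yes

Check the receiver's indifference given the server's mix p = 1/5:
  payoff from cover Wide = -16/5; payoff from cover Body = -16/5 — equal.
Check the server's indifference given the receiver's mix q = 4/5:
  payoff from serve Wide = 16/5; payoff from serve Body = 16/5 — equal.
Both players are indifferent, so neither can profitably deviate.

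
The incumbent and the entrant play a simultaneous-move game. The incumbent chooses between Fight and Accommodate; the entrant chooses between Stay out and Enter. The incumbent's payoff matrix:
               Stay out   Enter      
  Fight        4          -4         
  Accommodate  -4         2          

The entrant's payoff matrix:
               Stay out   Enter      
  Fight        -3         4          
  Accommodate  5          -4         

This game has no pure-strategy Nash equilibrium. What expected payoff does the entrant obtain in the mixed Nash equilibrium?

1/2

For the entrant to be willing to mix, the entrant must be indifferent between Stay out and Enter, which pins down the incumbent's mix.
  the entrant's expected payoff from Stay out: p·(-3) + (1−p)·5 = -8p + 5
  the entrant's expected payoff from Enter: p·4 + (1−p)·(-4) = 8p - 4
  -8p + 5 = 8p - 4  ⇒  -16p = -9  ⇒  p = 9/16.
At equilibrium the entrant is indifferent across columns, so the entrant's payoff equals the payoff from Stay out: (9/16)·(-3) + (7/16)·5 = 1/2.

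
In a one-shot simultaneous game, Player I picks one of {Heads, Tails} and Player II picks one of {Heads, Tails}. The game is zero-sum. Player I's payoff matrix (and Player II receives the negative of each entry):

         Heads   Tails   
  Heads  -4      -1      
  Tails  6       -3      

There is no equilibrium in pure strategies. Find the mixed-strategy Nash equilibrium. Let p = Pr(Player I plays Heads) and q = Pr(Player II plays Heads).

Player II's indifference between Heads and Tails determines Player I's mixing probability p:
  Player II's expected payoff from Heads: p·4 + (1−p)·(-6) = 10p - 6
  Player II's expected payoff from Tails: p·1 + (1−p)·3 = -2p + 3
  10p - 6 = -2p + 3  ⇒  12p = 9  ⇒  p = 3/4.
Player I's indifference between Heads and Tails determines Player II's mixing probability q:
  Player I's payoff to Heads: q·(-4) + (1−q)·(-1) = -3q - 1
  Player I's payoff to Tails: q·6 + (1−q)·(-3) = 9q - 3
  -3q - 1 = 9q - 3  ⇒  -12q = -2  ⇒  q = 1/6.

p = 3/4, q = 1/6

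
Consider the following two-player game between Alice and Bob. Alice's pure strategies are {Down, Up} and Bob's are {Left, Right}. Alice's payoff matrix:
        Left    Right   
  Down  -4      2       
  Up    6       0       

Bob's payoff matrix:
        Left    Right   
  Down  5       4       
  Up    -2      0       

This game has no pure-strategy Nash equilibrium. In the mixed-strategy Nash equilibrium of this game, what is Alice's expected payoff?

Bob's mix must leave Alice indifferent between Down and Up.
  Alice's expected payoff from Down: q·(-4) + (1−q)·2 = -6q + 2
  Alice's expected payoff from Up: q·6 + (1−q)·0 = 6q
  -6q + 2 = 6q  ⇒  -12q = -2  ⇒  q = 1/6.
At equilibrium Alice is indifferent across rows, so Alice's payoff equals the payoff from Down: (1/6)·(-4) + (5/6)·2 = 1.

1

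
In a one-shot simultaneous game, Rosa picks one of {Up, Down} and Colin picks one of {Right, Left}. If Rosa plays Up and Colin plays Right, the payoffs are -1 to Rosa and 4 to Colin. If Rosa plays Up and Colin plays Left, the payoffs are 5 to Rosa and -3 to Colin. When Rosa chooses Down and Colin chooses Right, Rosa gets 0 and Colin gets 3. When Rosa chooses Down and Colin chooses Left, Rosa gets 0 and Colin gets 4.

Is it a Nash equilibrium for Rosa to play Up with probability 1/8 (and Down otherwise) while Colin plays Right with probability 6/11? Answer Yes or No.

Given Colin's mix q = 6/11, Rosa's payoff from Up is 19/11 but from Down is 0. Rosa strictly prefers Up, so Rosa would not mix.
So the proposed profile is not a Nash equilibrium.

No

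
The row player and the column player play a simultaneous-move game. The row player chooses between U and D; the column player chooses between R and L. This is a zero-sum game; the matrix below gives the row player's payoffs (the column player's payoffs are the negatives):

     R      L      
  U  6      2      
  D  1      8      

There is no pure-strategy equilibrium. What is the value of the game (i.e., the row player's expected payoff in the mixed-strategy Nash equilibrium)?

v = 46/11

Set the row player's expected payoff from U equal to that from D:
  the row player's payoff to U: q·6 + (1−q)·2 = 4q + 2
  the row player's payoff to D: q·1 + (1−q)·8 = -7q + 8
  4q + 2 = -7q + 8  ⇒  11q = 6  ⇒  q = 6/11.
The value is the row player's expected payoff against this mix (using U): (6/11)·6 + (5/11)·2 = 46/11.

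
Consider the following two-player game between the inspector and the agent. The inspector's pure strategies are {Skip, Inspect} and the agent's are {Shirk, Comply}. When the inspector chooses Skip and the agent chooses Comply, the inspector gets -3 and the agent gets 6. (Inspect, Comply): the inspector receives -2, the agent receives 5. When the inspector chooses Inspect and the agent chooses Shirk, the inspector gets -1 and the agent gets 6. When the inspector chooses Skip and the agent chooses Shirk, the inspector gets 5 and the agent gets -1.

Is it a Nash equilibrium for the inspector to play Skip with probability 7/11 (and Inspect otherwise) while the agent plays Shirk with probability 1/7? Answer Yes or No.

No

Given the inspector's mix p = 7/11, the agent's payoff from Shirk is 17/11 but from Comply is 62/11. The agent strictly prefers Comply, so the agent would not mix.
So the proposed profile is not a Nash equilibrium.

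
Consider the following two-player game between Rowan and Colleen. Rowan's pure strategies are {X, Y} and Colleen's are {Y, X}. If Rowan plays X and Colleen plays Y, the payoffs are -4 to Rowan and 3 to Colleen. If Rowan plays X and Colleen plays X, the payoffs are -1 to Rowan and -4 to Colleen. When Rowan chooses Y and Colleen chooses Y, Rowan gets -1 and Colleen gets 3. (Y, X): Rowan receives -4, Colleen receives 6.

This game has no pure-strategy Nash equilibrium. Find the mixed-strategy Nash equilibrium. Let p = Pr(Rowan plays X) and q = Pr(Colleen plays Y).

In a mixed equilibrium Colleen is indifferent between Y and X; this condition fixes p.
  Colleen's payoff from Y: p·3 + (1−p)·3 = 3
  Colleen's payoff from X: p·(-4) + (1−p)·6 = -10p + 6
  3 = -10p + 6  ⇒  10p = 3  ⇒  p = 3/10.
Colleen's mix must leave Rowan indifferent between X and Y.
  Rowan's payoff from X: q·(-4) + (1−q)·(-1) = -3q - 1
  Rowan's payoff from Y: q·(-1) + (1−q)·(-4) = 3q - 4
  -3q - 1 = 3q - 4  ⇒  -6q = -3  ⇒  q = 1/2.

p = 3/10, q = 1/2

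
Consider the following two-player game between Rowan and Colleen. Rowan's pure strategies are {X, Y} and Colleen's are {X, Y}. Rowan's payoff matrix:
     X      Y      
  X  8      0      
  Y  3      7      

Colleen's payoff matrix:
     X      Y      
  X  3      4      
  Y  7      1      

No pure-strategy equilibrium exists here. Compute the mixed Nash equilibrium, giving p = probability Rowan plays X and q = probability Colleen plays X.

p = 6/7, q = 7/12

Rowan's mix must leave Colleen indifferent between X and Y.
  Colleen's payoff to X: p·3 + (1−p)·7 = -4p + 7
  Colleen's payoff to Y: p·4 + (1−p)·1 = 3p + 1
  -4p + 7 = 3p + 1  ⇒  -7p = -6  ⇒  p = 6/7.
Rowan's indifference between X and Y determines Colleen's mixing probability q:
  Rowan's payoff from X: q·8 + (1−q)·0 = 8q
  Rowan's payoff from Y: q·3 + (1−q)·7 = -4q + 7
  8q = -4q + 7  ⇒  12q = 7  ⇒  q = 7/12.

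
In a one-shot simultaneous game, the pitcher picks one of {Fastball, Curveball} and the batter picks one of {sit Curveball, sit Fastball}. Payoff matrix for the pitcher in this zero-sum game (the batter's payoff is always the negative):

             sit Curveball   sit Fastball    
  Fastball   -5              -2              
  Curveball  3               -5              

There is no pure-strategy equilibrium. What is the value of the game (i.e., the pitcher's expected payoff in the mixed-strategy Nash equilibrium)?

Set the pitcher's expected payoff from Fastball equal to that from Curveball:
  the pitcher's payoff to Fastball: q·(-5) + (1−q)·(-2) = -3q - 2
  the pitcher's payoff to Curveball: q·3 + (1−q)·(-5) = 8q - 5
  -3q - 2 = 8q - 5  ⇒  -11q = -3  ⇒  q = 3/11.
The value is the pitcher's expected payoff against this mix (using Fastball): (3/11)·(-5) + (8/11)·(-2) = -31/11.

v = -31/11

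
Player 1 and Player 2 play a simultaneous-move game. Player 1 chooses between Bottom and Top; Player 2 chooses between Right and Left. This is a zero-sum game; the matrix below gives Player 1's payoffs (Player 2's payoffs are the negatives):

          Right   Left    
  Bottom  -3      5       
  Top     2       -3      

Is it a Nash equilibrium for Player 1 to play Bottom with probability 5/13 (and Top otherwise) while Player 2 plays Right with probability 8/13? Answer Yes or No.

Yes

Check Player 2's indifference given Player 1's mix p = 5/13:
  payoff from Right = -1/13; payoff from Left = -1/13 — equal.
Check Player 1's indifference given Player 2's mix q = 8/13:
  payoff from Bottom = 1/13; payoff from Top = 1/13 — equal.
Both players are indifferent, so neither can profitably deviate.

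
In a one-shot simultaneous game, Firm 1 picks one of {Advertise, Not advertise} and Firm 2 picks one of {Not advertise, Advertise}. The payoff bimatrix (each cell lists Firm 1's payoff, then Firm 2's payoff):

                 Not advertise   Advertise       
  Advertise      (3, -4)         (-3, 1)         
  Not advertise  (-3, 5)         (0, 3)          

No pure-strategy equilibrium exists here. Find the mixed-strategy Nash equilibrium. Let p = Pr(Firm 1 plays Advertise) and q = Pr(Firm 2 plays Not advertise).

Set Firm 2's expected payoff from Not advertise equal to that from Advertise:
  Firm 2's payoff to Not advertise: p·(-4) + (1−p)·5 = -9p + 5
  Firm 2's payoff to Advertise: p·1 + (1−p)·3 = -2p + 3
  -9p + 5 = -2p + 3  ⇒  -7p = -2  ⇒  p = 2/7.
Set Firm 1's expected payoff from Advertise equal to that from Not advertise:
  Firm 1's expected payoff from Advertise: q·3 + (1−q)·(-3) = 6q - 3
  Firm 1's expected payoff from Not advertise: q·(-3) + (1−q)·0 = -3q
  6q - 3 = -3q  ⇒  9q = 3  ⇒  q = 1/3.

p = 2/7, q = 1/3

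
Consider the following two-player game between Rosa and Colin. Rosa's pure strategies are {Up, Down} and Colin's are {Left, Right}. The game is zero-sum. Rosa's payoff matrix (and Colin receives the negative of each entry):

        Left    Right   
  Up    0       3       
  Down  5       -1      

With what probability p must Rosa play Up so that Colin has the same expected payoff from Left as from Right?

Colin's indifference between Left and Right determines Rosa's mixing probability p:
  Colin's payoff to Left: p·0 + (1−p)·(-5) = 5p - 5
  Colin's payoff to Right: p·(-3) + (1−p)·1 = -4p + 1
  5p - 5 = -4p + 1  ⇒  9p = 6  ⇒  p = 2/3.

p = 2/3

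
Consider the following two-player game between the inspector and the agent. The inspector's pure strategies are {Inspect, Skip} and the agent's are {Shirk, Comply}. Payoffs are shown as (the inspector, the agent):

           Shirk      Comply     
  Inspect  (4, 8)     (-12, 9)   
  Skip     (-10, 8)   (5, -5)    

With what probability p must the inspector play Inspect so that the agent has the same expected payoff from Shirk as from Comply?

p = 13/14

The inspector's mix must leave the agent indifferent between Shirk and Comply.
  the agent's payoff to Shirk: p·8 + (1−p)·8 = 8
  the agent's payoff to Comply: p·9 + (1−p)·(-5) = 14p - 5
  8 = 14p - 5  ⇒  -14p = -13  ⇒  p = 13/14.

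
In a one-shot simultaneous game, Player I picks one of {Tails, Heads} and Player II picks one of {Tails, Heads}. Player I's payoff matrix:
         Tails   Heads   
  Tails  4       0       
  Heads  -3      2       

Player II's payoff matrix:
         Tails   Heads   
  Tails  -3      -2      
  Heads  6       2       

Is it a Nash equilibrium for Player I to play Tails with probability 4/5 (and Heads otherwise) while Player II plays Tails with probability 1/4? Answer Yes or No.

Given Player II's mix q = 1/4, Player I's payoff from Tails is 1 but from Heads is 3/4. Player I strictly prefers Tails, so Player I would not mix.
So the proposed profile is not a Nash equilibrium.

No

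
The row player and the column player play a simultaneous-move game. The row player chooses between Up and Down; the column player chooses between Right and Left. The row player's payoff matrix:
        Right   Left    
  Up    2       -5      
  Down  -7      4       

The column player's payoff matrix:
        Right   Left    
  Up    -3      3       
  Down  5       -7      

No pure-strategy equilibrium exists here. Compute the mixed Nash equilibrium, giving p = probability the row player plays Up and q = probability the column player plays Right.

p = 2/3, q = 1/2

The row player's mix must leave the column player indifferent between Right and Left.
  the column player's payoff to Right: p·(-3) + (1−p)·5 = -8p + 5
  the column player's payoff to Left: p·3 + (1−p)·(-7) = 10p - 7
  -8p + 5 = 10p - 7  ⇒  -18p = -12  ⇒  p = 2/3.
The column player's mix must leave the row player indifferent between Up and Down.
  the row player's payoff to Up: q·2 + (1−q)·(-5) = 7q - 5
  the row player's payoff to Down: q·(-7) + (1−q)·4 = -11q + 4
  7q - 5 = -11q + 4  ⇒  18q = 9  ⇒  q = 1/2.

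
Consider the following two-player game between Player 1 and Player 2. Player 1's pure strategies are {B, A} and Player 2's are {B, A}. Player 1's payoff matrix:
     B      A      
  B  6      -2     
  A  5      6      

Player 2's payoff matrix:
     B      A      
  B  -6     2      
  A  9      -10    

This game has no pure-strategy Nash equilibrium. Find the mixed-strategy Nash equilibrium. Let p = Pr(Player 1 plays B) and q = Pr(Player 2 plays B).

p = 19/27, q = 8/9

For Player 2 to be willing to mix, Player 2 must be indifferent between B and A, which pins down Player 1's mix.
  Player 2's payoff to B: p·(-6) + (1−p)·9 = -15p + 9
  Player 2's payoff to A: p·2 + (1−p)·(-10) = 12p - 10
  -15p + 9 = 12p - 10  ⇒  -27p = -19  ⇒  p = 19/27.
In a mixed equilibrium Player 1 is indifferent between B and A; this condition fixes q.
  Player 1's expected payoff from B: q·6 + (1−q)·(-2) = 8q - 2
  Player 1's expected payoff from A: q·5 + (1−q)·6 = -q + 6
  8q - 2 = -q + 6  ⇒  9q = 8  ⇒  q = 8/9.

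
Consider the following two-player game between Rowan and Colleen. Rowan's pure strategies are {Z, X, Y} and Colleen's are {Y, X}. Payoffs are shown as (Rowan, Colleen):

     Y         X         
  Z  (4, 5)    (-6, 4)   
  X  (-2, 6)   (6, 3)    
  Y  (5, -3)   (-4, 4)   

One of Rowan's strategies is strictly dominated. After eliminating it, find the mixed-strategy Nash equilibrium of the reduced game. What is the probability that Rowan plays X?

p = 7/10

Rowan's strategy Z is strictly dominated by Y: 5 > 4 and -4 > -6. Eliminate Z.
Colleen's indifference between Y and X determines Rowan's mixing probability p:
  Colleen's payoff from Y: p·6 + (1−p)·(-3) = 9p - 3
  Colleen's payoff from X: p·3 + (1−p)·4 = -p + 4
  9p - 3 = -p + 4  ⇒  10p = 7  ⇒  p = 7/10.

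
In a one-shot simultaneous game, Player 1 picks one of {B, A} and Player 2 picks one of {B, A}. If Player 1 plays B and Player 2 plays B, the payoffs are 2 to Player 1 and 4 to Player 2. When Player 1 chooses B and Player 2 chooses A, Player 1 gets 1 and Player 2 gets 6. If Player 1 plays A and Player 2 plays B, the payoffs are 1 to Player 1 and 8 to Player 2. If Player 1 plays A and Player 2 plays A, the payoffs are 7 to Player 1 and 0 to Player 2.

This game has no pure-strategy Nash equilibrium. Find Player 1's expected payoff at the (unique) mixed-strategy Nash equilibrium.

Set Player 1's expected payoff from B equal to that from A:
  Player 1's payoff from B: q·2 + (1−q)·1 = q + 1
  Player 1's payoff from A: q·1 + (1−q)·7 = -6q + 7
  q + 1 = -6q + 7  ⇒  7q = 6  ⇒  q = 6/7.
At equilibrium Player 1 is indifferent across rows, so Player 1's payoff equals the payoff from B: (6/7)·2 + (1/7)·1 = 13/7.

13/7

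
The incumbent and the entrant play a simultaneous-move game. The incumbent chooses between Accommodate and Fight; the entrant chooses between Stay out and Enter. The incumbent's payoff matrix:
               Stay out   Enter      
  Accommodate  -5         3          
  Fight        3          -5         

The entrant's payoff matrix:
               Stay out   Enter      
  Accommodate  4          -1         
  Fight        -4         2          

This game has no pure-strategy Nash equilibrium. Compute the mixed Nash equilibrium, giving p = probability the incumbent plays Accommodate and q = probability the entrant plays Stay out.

p = 6/11, q = 1/2

For the entrant to be willing to mix, the entrant must be indifferent between Stay out and Enter, which pins down the incumbent's mix.
  the entrant's payoff from Stay out: p·4 + (1−p)·(-4) = 8p - 4
  the entrant's payoff from Enter: p·(-1) + (1−p)·2 = -3p + 2
  8p - 4 = -3p + 2  ⇒  11p = 6  ⇒  p = 6/11.
Set the incumbent's expected payoff from Accommodate equal to that from Fight:
  the incumbent's expected payoff from Accommodate: q·(-5) + (1−q)·3 = -8q + 3
  the incumbent's expected payoff from Fight: q·3 + (1−q)·(-5) = 8q - 5
  -8q + 3 = 8q - 5  ⇒  -16q = -8  ⇒  q = 1/2.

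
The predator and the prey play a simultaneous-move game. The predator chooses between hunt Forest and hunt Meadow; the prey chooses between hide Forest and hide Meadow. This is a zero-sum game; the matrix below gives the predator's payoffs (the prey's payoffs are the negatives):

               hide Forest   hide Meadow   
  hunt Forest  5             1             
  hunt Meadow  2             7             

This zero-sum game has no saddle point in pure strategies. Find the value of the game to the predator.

In a mixed equilibrium the predator is indifferent between hunt Forest and hunt Meadow; this condition fixes q.
  the predator's payoff from hunt Forest: q·5 + (1−q)·1 = 4q + 1
  the predator's payoff from hunt Meadow: q·2 + (1−q)·7 = -5q + 7
  4q + 1 = -5q + 7  ⇒  9q = 6  ⇒  q = 2/3.
The value is the predator's expected payoff against this mix (using hunt Forest): (2/3)·5 + (1/3)·1 = 11/3.

v = 11/3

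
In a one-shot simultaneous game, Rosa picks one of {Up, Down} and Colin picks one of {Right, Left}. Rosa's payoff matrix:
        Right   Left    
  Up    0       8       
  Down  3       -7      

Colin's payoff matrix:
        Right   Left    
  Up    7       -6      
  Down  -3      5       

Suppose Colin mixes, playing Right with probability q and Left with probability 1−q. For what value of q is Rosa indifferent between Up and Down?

q = 5/6

In a mixed equilibrium Rosa is indifferent between Up and Down; this condition fixes q.
  Rosa's expected payoff from Up: q·0 + (1−q)·8 = -8q + 8
  Rosa's expected payoff from Down: q·3 + (1−q)·(-7) = 10q - 7
  -8q + 8 = 10q - 7  ⇒  -18q = -15  ⇒  q = 5/6.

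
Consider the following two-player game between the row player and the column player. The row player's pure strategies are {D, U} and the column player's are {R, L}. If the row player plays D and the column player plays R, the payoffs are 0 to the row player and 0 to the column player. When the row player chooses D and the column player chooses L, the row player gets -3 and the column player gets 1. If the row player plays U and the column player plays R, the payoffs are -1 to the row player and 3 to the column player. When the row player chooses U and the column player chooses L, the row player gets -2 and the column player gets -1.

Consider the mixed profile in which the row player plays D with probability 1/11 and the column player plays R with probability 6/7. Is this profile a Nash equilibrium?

Given the row player's mix p = 1/11, the column player's payoff from R is 30/11 but from L is -9/11. The column player strictly prefers R, so the column player would not mix.
So the proposed profile is not a Nash equilibrium.

No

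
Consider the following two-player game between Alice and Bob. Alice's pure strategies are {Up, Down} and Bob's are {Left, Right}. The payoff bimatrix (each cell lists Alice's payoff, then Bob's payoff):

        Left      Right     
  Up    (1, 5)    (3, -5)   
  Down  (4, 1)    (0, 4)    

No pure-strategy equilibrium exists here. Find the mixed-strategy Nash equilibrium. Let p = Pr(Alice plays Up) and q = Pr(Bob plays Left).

p = 3/13, q = 1/2

Alice's mix must leave Bob indifferent between Left and Right.
  Bob's expected payoff from Left: p·5 + (1−p)·1 = 4p + 1
  Bob's expected payoff from Right: p·(-5) + (1−p)·4 = -9p + 4
  4p + 1 = -9p + 4  ⇒  13p = 3  ⇒  p = 3/13.
Alice's indifference between Up and Down determines Bob's mixing probability q:
  Alice's payoff from Up: q·1 + (1−q)·3 = -2q + 3
  Alice's payoff from Down: q·4 + (1−q)·0 = 4q
  -2q + 3 = 4q  ⇒  -6q = -3  ⇒  q = 1/2.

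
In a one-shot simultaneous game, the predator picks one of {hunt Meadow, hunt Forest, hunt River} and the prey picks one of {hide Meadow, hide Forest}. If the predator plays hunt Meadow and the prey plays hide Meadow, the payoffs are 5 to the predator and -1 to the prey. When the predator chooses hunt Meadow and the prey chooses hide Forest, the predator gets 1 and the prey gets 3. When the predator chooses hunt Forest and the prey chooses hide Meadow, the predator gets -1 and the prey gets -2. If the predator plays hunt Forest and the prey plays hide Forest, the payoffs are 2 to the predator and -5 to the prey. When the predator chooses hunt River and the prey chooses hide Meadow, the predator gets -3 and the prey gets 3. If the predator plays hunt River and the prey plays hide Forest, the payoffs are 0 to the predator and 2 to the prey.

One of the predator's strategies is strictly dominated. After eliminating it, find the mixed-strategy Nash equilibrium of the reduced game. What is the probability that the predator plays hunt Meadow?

p = 3/7

The predator's strategy hunt River is strictly dominated by hunt Forest: -1 > -3 and 2 > 0. Eliminate hunt River.
In a mixed equilibrium the prey is indifferent between hide Meadow and hide Forest; this condition fixes p.
  the prey's expected payoff from hide Meadow: p·(-1) + (1−p)·(-2) = p - 2
  the prey's expected payoff from hide Forest: p·3 + (1−p)·(-5) = 8p - 5
  p - 2 = 8p - 5  ⇒  -7p = -3  ⇒  p = 3/7.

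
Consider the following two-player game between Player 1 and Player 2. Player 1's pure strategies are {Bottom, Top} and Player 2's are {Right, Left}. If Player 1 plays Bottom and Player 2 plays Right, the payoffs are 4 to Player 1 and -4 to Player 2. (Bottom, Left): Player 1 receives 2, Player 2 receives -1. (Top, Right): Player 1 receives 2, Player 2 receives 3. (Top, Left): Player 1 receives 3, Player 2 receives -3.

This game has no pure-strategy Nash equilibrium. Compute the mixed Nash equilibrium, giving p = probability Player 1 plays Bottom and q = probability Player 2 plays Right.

p = 2/3, q = 1/3

Player 2's indifference between Right and Left determines Player 1's mixing probability p:
  Player 2's payoff from Right: p·(-4) + (1−p)·3 = -7p + 3
  Player 2's payoff from Left: p·(-1) + (1−p)·(-3) = 2p - 3
  -7p + 3 = 2p - 3  ⇒  -9p = -6  ⇒  p = 2/3.
Player 1's indifference between Bottom and Top determines Player 2's mixing probability q:
  Player 1's payoff to Bottom: q·4 + (1−q)·2 = 2q + 2
  Player 1's payoff to Top: q·2 + (1−q)·3 = -q + 3
  2q + 2 = -q + 3  ⇒  3q = 1  ⇒  q = 1/3.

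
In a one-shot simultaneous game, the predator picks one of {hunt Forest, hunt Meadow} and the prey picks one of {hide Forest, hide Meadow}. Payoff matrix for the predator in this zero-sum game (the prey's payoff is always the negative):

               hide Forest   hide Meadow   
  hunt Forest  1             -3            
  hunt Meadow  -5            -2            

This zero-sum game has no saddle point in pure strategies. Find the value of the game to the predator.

The prey's mix must leave the predator indifferent between hunt Forest and hunt Meadow.
  the predator's expected payoff from hunt Forest: q·1 + (1−q)·(-3) = 4q - 3
  the predator's expected payoff from hunt Meadow: q·(-5) + (1−q)·(-2) = -3q - 2
  4q - 3 = -3q - 2  ⇒  7q = 1  ⇒  q = 1/7.
The value is the predator's expected payoff against this mix (using hunt Forest): (1/7)·1 + (6/7)·(-3) = -17/7.

v = -17/7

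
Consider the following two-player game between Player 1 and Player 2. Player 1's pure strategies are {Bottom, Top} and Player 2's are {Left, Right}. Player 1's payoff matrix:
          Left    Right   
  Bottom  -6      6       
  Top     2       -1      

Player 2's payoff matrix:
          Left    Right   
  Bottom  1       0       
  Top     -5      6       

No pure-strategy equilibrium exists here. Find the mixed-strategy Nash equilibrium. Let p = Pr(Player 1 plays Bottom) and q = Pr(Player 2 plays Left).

Player 2's indifference between Left and Right determines Player 1's mixing probability p:
  Player 2's payoff to Left: p·1 + (1−p)·(-5) = 6p - 5
  Player 2's payoff to Right: p·0 + (1−p)·6 = -6p + 6
  6p - 5 = -6p + 6  ⇒  12p = 11  ⇒  p = 11/12.
For Player 1 to be willing to mix, Player 1 must be indifferent between Bottom and Top, which pins down Player 2's mix.
  Player 1's payoff from Bottom: q·(-6) + (1−q)·6 = -12q + 6
  Player 1's payoff from Top: q·2 + (1−q)·(-1) = 3q - 1
  -12q + 6 = 3q - 1  ⇒  -15q = -7  ⇒  q = 7/15.

p = 11/12, q = 7/15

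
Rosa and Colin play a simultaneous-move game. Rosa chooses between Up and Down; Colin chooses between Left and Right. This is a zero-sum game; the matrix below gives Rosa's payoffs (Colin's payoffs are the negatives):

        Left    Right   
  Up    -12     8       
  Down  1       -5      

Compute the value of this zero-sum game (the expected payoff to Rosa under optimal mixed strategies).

v = -2

In a mixed equilibrium Rosa is indifferent between Up and Down; this condition fixes q.
  Rosa's payoff to Up: q·(-12) + (1−q)·8 = -20q + 8
  Rosa's payoff to Down: q·1 + (1−q)·(-5) = 6q - 5
  -20q + 8 = 6q - 5  ⇒  -26q = -13  ⇒  q = 1/2.
The value is Rosa's expected payoff against this mix (using Up): (1/2)·(-12) + (1/2)·8 = -2.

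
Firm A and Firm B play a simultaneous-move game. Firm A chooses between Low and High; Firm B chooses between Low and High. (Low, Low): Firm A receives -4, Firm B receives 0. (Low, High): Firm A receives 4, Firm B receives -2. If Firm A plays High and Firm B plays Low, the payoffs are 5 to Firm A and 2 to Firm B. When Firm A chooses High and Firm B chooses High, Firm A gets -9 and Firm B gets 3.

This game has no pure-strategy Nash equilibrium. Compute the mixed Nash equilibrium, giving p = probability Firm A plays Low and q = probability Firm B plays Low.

In a mixed equilibrium Firm B is indifferent between Low and High; this condition fixes p.
  Firm B's payoff to Low: p·0 + (1−p)·2 = -2p + 2
  Firm B's payoff to High: p·(-2) + (1−p)·3 = -5p + 3
  -2p + 2 = -5p + 3  ⇒  3p = 1  ⇒  p = 1/3.
Set Firm A's expected payoff from Low equal to that from High:
  Firm A's payoff from Low: q·(-4) + (1−q)·4 = -8q + 4
  Firm A's payoff from High: q·5 + (1−q)·(-9) = 14q - 9
  -8q + 4 = 14q - 9  ⇒  -22q = -13  ⇒  q = 13/22.

p = 1/3, q = 13/22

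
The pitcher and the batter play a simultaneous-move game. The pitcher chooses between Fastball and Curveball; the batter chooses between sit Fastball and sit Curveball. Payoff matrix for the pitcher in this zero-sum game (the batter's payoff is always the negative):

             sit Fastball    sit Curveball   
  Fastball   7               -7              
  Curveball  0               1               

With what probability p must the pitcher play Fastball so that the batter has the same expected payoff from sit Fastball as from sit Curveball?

p = 1/15

The batter's indifference between sit Fastball and sit Curveball determines the pitcher's mixing probability p:
  the batter's payoff to sit Fastball: p·(-7) + (1−p)·0 = -7p
  the batter's payoff to sit Curveball: p·7 + (1−p)·(-1) = 8p - 1
  -7p = 8p - 1  ⇒  -15p = -1  ⇒  p = 1/15.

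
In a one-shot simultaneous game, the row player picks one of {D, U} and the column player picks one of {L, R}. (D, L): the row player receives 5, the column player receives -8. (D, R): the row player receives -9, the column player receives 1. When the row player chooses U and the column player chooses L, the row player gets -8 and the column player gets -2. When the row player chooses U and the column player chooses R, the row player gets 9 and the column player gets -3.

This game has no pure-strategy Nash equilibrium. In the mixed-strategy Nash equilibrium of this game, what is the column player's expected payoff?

The row player's mix must leave the column player indifferent between L and R.
  the column player's payoff from L: p·(-8) + (1−p)·(-2) = -6p - 2
  the column player's payoff from R: p·1 + (1−p)·(-3) = 4p - 3
  -6p - 2 = 4p - 3  ⇒  -10p = -1  ⇒  p = 1/10.
At equilibrium the column player is indifferent across columns, so the column player's payoff equals the payoff from L: (1/10)·(-8) + (9/10)·(-2) = -13/5.

-13/5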